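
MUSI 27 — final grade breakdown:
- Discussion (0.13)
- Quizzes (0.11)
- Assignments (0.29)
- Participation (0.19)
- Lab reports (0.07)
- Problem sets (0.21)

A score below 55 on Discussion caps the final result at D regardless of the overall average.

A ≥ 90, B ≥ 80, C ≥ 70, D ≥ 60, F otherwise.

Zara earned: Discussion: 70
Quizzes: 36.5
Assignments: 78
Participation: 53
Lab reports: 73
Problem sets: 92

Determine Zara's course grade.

C

Discussion score 70 ≥ 55: minimum met.
Weighted total:
  Discussion 70 × 0.13 = 9.1
  Quizzes 36.5 × 0.11 = 4.015
  Assignments 78 × 0.29 = 22.62
  Participation 53 × 0.19 = 10.07
  Lab reports 73 × 0.07 = 5.11
  Problem sets 92 × 0.21 = 19.32
Sum = 70.235
70.235 is ≥ 70 and < 80 → C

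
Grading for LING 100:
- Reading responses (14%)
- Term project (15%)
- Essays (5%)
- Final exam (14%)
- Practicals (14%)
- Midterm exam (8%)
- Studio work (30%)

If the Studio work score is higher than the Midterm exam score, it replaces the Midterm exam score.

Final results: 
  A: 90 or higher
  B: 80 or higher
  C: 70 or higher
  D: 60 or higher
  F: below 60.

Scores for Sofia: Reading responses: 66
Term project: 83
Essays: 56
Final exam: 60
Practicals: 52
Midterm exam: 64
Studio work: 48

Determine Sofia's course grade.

F

Studio work (48) ≤ Midterm exam (64), so Midterm exam stays at 64.
Weighted total:
  Reading responses 66 × 0.14 = 9.24
  Term project 83 × 0.15 = 12.45
  Essays 56 × 0.05 = 2.8
  Final exam 60 × 0.14 = 8.4
  Practicals 52 × 0.14 = 7.28
  Midterm exam 64 × 0.08 = 5.12
  Studio work 48 × 0.3 = 14.4
Sum = 59.69
59.69 < 60 → F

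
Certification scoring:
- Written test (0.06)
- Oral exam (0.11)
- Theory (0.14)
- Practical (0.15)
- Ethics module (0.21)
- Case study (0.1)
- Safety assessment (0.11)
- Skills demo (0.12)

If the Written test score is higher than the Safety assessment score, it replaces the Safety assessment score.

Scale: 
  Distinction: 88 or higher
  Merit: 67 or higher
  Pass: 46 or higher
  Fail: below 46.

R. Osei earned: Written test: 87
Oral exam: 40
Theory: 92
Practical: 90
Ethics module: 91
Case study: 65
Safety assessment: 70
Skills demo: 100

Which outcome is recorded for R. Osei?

Written test (87) > Safety assessment (70), so Safety assessment counts as 87.
Weighted total:
  Written test 87 × 0.06 = 5.22
  Oral exam 40 × 0.11 = 4.4
  Theory 92 × 0.14 = 12.88
  Practical 90 × 0.15 = 13.5
  Ethics module 91 × 0.21 = 19.11
  Case study 65 × 0.1 = 6.5
  Safety assessment 87 × 0.11 = 9.57
  Skills demo 100 × 0.12 = 12
Sum = 83.18
83.18 is ≥ 67 and < 88 → Merit

Merit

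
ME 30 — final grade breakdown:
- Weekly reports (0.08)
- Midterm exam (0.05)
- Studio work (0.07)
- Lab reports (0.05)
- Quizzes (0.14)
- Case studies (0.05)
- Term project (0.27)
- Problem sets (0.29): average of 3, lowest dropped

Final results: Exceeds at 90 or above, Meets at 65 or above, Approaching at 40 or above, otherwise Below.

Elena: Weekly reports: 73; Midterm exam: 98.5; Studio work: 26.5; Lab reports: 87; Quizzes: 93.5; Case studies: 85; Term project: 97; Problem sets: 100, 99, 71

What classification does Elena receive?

Meets

Problem sets: drop 71 → average of remaining 2 = 199/2 = 99.5
Weighted total:
  Weekly reports 73 × 0.08 = 5.84
  Midterm exam 98.5 × 0.05 = 4.925
  Studio work 26.5 × 0.07 = 1.855
  Lab reports 87 × 0.05 = 4.35
  Quizzes 93.5 × 0.14 = 13.09
  Case studies 85 × 0.05 = 4.25
  Term project 97 × 0.27 = 26.19
  Problem sets 99.5 × 0.29 = 28.855
Sum = 89.355
89.355 is ≥ 65 and < 90 → Meets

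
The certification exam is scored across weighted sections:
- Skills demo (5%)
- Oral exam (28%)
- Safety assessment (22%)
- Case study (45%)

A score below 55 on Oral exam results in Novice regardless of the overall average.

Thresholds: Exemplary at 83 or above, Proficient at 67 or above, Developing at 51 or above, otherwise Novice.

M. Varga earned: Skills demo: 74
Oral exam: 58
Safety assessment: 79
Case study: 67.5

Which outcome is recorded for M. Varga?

Proficient

Oral exam score 58 ≥ 55: minimum met.
Weighted total:
  Skills demo 74 × 0.05 = 3.7
  Oral exam 58 × 0.28 = 16.24
  Safety assessment 79 × 0.22 = 17.38
  Case study 67.5 × 0.45 = 30.375
Sum = 67.695
67.695 is ≥ 67 and < 83 → Proficient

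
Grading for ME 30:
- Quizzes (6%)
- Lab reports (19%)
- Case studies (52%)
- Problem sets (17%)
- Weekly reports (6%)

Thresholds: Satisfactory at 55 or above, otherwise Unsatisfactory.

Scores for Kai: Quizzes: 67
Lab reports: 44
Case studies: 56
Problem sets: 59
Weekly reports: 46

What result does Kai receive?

Unsatisfactory

Weighted total:
  Quizzes 67 × 0.06 = 4.02
  Lab reports 44 × 0.19 = 8.36
  Case studies 56 × 0.52 = 29.12
  Problem sets 59 × 0.17 = 10.03
  Weekly reports 46 × 0.06 = 2.76
Sum = 54.29
54.29 < 55 → Unsatisfactory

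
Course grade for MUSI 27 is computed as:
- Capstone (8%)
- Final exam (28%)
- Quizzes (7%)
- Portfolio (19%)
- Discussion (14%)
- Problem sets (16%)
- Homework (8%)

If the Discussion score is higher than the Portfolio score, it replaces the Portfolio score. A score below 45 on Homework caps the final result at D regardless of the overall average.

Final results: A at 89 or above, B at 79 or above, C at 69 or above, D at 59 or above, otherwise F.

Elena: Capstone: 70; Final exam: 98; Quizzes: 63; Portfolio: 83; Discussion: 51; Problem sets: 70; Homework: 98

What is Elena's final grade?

B

Discussion (51) ≤ Portfolio (83), so Portfolio stays at 83.
Homework score 98 ≥ 45: minimum met.
Weighted total:
  Capstone 70 × 0.08 = 5.6
  Final exam 98 × 0.28 = 27.44
  Quizzes 63 × 0.07 = 4.41
  Portfolio 83 × 0.19 = 15.77
  Discussion 51 × 0.14 = 7.14
  Problem sets 70 × 0.16 = 11.2
  Homework 98 × 0.08 = 7.84
Sum = 79.4
79.4 is ≥ 79 and < 89 → B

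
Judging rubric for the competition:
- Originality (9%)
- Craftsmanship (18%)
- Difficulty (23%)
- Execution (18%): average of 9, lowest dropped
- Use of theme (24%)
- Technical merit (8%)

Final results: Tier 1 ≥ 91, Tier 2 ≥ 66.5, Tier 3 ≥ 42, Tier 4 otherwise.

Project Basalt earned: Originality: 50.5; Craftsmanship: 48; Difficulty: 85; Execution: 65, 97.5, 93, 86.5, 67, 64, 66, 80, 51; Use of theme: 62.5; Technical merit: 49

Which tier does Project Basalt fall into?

Tier 3

Execution: drop 51 → average of remaining 8 = 619/8 = 77.375
Weighted total:
  Originality 50.5 × 0.09 = 4.545
  Craftsmanship 48 × 0.18 = 8.64
  Difficulty 85 × 0.23 = 19.55
  Execution 77.375 × 0.18 = 13.9275
  Use of theme 62.5 × 0.24 = 15
  Technical merit 49 × 0.08 = 3.92
Sum = 65.5825
65.5825 is ≥ 42 and < 66.5 → Tier 3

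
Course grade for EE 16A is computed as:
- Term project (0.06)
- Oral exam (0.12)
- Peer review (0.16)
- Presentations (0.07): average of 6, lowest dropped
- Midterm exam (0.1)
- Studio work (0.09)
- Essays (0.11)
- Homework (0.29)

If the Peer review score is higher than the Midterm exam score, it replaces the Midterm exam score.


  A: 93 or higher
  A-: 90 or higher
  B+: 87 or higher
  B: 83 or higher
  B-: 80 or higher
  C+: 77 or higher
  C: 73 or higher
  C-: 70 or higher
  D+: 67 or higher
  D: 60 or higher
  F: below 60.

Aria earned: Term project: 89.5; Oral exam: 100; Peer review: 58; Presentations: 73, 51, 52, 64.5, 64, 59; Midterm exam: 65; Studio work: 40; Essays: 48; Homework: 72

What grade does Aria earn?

Presentations: drop 51 → average of remaining 5 = 312.5/5 = 62.5
Peer review (58) ≤ Midterm exam (65), so Midterm exam stays at 65.
Weighted total:
  Term project 89.5 × 0.06 = 5.37
  Oral exam 100 × 0.12 = 12
  Peer review 58 × 0.16 = 9.28
  Presentations 62.5 × 0.07 = 4.375
  Midterm exam 65 × 0.1 = 6.5
  Studio work 40 × 0.09 = 3.6
  Essays 48 × 0.11 = 5.28
  Homework 72 × 0.29 = 20.88
Sum = 67.285
67.285 is ≥ 67 and < 70 → D+

D+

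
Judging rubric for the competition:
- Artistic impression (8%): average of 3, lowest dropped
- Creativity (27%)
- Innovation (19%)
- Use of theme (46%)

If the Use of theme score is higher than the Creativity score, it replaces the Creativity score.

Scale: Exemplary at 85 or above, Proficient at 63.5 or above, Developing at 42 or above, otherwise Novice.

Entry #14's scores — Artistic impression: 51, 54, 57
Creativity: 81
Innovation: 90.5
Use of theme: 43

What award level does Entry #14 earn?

Developing

Artistic impression: drop 51 → average of remaining 2 = 111/2 = 55.5
Use of theme (43) ≤ Creativity (81), so Creativity stays at 81.
Weighted total:
  Artistic impression 55.5 × 0.08 = 4.44
  Creativity 81 × 0.27 = 21.87
  Innovation 90.5 × 0.19 = 17.195
  Use of theme 43 × 0.46 = 19.78
Sum = 63.285
63.285 is ≥ 42 and < 63.5 → Developing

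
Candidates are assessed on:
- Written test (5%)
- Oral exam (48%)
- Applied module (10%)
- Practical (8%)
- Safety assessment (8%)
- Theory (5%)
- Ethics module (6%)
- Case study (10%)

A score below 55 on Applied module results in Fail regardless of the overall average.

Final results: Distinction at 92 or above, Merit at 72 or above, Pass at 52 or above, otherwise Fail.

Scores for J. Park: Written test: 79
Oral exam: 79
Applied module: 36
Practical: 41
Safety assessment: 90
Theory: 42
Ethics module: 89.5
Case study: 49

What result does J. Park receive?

Applied module score 36 < 55: minimum not met.
Weighted total:
  Written test 79 × 0.05 = 3.95
  Oral exam 79 × 0.48 = 37.92
  Applied module 36 × 0.1 = 3.6
  Practical 41 × 0.08 = 3.28
  Safety assessment 90 × 0.08 = 7.2
  Theory 42 × 0.05 = 2.1
  Ethics module 89.5 × 0.06 = 5.37
  Case study 49 × 0.1 = 4.9
Sum = 68.32
Because the Applied module minimum was not met, the result is Fail.

Fail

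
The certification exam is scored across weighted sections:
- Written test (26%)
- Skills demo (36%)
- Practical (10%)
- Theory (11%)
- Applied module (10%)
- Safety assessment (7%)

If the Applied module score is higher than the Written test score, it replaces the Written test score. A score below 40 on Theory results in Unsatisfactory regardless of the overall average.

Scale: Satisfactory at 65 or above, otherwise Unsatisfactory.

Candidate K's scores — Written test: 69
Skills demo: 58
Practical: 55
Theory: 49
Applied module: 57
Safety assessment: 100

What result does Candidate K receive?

Unsatisfactory

Applied module (57) ≤ Written test (69), so Written test stays at 69.
Theory score 49 ≥ 40: minimum met.
Weighted total:
  Written test 69 × 0.26 = 17.94
  Skills demo 58 × 0.36 = 20.88
  Practical 55 × 0.1 = 5.5
  Theory 49 × 0.11 = 5.39
  Applied module 57 × 0.1 = 5.7
  Safety assessment 100 × 0.07 = 7
Sum = 62.41
62.41 < 65 → Unsatisfactory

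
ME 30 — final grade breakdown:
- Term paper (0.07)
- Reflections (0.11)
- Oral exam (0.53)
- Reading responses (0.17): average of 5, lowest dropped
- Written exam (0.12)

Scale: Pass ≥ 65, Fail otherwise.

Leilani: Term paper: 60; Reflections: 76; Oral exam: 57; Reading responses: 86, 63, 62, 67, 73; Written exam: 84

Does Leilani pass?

Reading responses: drop 62 → average of remaining 4 = 289/4 = 72.25
Weighted total:
  Term paper 60 × 0.07 = 4.2
  Reflections 76 × 0.11 = 8.36
  Oral exam 57 × 0.53 = 30.21
  Reading responses 72.25 × 0.17 = 12.2825
  Written exam 84 × 0.12 = 10.08
Sum = 65.1325
65.1325 ≥ 65 → Pass

Pass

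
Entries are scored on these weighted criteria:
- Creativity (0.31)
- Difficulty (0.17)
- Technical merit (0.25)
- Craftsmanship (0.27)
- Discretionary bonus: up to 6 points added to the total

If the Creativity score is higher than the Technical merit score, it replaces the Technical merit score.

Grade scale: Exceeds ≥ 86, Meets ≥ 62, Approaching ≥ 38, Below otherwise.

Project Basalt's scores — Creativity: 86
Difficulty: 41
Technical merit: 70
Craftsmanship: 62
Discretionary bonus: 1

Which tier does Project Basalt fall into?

Meets

Creativity (86) > Technical merit (70), so Technical merit counts as 86.
Weighted total:
  Creativity 86 × 0.31 = 26.66
  Difficulty 41 × 0.17 = 6.97
  Technical merit 86 × 0.25 = 21.5
  Craftsmanship 62 × 0.27 = 16.74
Sum = 71.87
Discretionary bonus: 71.87 + 1 = 72.87
72.87 is ≥ 62 and < 86 → Meets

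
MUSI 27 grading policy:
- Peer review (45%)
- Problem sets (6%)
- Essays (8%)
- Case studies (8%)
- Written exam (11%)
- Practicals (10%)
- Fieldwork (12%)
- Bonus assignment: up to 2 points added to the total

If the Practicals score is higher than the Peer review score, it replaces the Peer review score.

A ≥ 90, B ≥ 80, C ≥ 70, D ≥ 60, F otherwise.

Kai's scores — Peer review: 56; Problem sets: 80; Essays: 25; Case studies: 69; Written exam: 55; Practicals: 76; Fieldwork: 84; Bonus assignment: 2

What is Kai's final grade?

C

Practicals (76) > Peer review (56), so Peer review counts as 76.
Weighted total:
  Peer review 76 × 0.45 = 34.2
  Problem sets 80 × 0.06 = 4.8
  Essays 25 × 0.08 = 2
  Case studies 69 × 0.08 = 5.52
  Written exam 55 × 0.11 = 6.05
  Practicals 76 × 0.1 = 7.6
  Fieldwork 84 × 0.12 = 10.08
Sum = 70.25
Bonus assignment: 70.25 + 2 = 72.25
72.25 is ≥ 70 and < 80 → C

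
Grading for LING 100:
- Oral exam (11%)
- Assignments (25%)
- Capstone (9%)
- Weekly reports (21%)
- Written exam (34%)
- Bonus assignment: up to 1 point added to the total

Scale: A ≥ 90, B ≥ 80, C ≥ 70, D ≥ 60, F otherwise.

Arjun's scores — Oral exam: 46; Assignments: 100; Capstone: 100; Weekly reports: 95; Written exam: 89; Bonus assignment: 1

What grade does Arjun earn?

Weighted total:
  Oral exam 46 × 0.11 = 5.06
  Assignments 100 × 0.25 = 25
  Capstone 100 × 0.09 = 9
  Weekly reports 95 × 0.21 = 19.95
  Written exam 89 × 0.34 = 30.26
Sum = 89.27
Bonus assignment: 89.27 + 1 = 90.27
90.27 ≥ 90 → A

A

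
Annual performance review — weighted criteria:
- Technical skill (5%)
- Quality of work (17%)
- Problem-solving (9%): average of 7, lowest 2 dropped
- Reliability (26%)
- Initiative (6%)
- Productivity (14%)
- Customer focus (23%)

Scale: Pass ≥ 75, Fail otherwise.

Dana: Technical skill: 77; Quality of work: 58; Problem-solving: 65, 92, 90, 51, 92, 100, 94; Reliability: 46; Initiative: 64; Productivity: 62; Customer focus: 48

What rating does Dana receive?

Fail

Problem-solving: drop 51, 65 → average of remaining 5 = 468/5 = 93.6
Weighted total:
  Technical skill 77 × 0.05 = 3.85
  Quality of work 58 × 0.17 = 9.86
  Problem-solving 93.6 × 0.09 = 8.424
  Reliability 46 × 0.26 = 11.96
  Initiative 64 × 0.06 = 3.84
  Productivity 62 × 0.14 = 8.68
  Customer focus 48 × 0.23 = 11.04
Sum = 57.654
57.654 < 75 → Fail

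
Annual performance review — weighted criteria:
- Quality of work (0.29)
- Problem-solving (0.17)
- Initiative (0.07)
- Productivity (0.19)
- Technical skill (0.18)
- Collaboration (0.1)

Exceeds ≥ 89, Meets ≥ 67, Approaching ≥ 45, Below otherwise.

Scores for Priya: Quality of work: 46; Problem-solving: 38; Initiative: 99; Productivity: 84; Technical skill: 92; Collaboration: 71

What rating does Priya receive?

Approaching

Weighted total:
  Quality of work 46 × 0.29 = 13.34
  Problem-solving 38 × 0.17 = 6.46
  Initiative 99 × 0.07 = 6.93
  Productivity 84 × 0.19 = 15.96
  Technical skill 92 × 0.18 = 16.56
  Collaboration 71 × 0.1 = 7.1
Sum = 66.35
66.35 is ≥ 45 and < 67 → Approaching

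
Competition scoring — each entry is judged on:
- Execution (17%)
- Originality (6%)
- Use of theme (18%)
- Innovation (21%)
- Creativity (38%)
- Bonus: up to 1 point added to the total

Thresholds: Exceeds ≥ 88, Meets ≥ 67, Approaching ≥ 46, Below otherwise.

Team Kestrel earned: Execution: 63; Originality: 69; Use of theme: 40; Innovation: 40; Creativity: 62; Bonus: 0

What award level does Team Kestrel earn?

Approaching

Weighted total:
  Execution 63 × 0.17 = 10.71
  Originality 69 × 0.06 = 4.14
  Use of theme 40 × 0.18 = 7.2
  Innovation 40 × 0.21 = 8.4
  Creativity 62 × 0.38 = 23.56
Sum = 54.01
Bonus: 54.01 + 0 = 54.01
54.01 is ≥ 46 and < 67 → Approaching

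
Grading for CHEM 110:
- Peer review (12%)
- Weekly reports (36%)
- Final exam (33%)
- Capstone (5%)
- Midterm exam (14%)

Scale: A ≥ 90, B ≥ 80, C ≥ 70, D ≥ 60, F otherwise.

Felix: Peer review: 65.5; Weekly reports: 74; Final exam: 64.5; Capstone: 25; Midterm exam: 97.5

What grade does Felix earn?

Weighted total:
  Peer review 65.5 × 0.12 = 7.86
  Weekly reports 74 × 0.36 = 26.64
  Final exam 64.5 × 0.33 = 21.285
  Capstone 25 × 0.05 = 1.25
  Midterm exam 97.5 × 0.14 = 13.65
Sum = 70.685
70.685 is ≥ 70 and < 80 → C

C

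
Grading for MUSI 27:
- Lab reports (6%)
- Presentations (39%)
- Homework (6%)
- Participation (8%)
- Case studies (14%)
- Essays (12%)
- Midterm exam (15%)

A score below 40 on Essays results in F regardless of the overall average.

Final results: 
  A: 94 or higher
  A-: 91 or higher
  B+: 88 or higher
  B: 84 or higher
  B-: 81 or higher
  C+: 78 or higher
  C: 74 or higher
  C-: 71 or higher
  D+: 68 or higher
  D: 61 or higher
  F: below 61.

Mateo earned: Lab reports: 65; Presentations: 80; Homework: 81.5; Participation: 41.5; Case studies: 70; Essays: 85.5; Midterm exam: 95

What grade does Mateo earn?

C

Essays score 85.5 ≥ 40: minimum met.
Weighted total:
  Lab reports 65 × 0.06 = 3.9
  Presentations 80 × 0.39 = 31.2
  Homework 81.5 × 0.06 = 4.89
  Participation 41.5 × 0.08 = 3.32
  Case studies 70 × 0.14 = 9.8
  Essays 85.5 × 0.12 = 10.26
  Midterm exam 95 × 0.15 = 14.25
Sum = 77.62
77.62 is ≥ 74 and < 78 → C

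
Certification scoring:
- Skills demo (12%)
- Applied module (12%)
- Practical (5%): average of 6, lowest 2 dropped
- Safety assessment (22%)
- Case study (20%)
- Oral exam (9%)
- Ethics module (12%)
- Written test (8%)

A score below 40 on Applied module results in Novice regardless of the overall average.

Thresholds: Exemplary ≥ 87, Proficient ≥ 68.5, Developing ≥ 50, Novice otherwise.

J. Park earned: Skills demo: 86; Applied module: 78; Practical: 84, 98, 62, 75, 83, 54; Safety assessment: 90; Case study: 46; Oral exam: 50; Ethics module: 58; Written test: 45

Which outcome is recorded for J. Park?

Developing

Practical: drop 54, 62 → average of remaining 4 = 340/4 = 85
Applied module score 78 ≥ 40: minimum met.
Weighted total:
  Skills demo 86 × 0.12 = 10.32
  Applied module 78 × 0.12 = 9.36
  Practical 85 × 0.05 = 4.25
  Safety assessment 90 × 0.22 = 19.8
  Case study 46 × 0.2 = 9.2
  Oral exam 50 × 0.09 = 4.5
  Ethics module 58 × 0.12 = 6.96
  Written test 45 × 0.08 = 3.6
Sum = 67.99
67.99 is ≥ 50 and < 68.5 → Developing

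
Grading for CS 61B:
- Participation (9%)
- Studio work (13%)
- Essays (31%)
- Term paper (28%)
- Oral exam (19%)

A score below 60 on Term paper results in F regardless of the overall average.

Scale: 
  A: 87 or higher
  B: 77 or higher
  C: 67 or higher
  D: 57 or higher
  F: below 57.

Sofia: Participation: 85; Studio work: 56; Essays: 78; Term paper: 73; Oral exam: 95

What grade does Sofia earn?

Term paper score 73 ≥ 60: minimum met.
Weighted total:
  Participation 85 × 0.09 = 7.65
  Studio work 56 × 0.13 = 7.28
  Essays 78 × 0.31 = 24.18
  Term paper 73 × 0.28 = 20.44
  Oral exam 95 × 0.19 = 18.05
Sum = 77.6
77.6 is ≥ 77 and < 87 → B

B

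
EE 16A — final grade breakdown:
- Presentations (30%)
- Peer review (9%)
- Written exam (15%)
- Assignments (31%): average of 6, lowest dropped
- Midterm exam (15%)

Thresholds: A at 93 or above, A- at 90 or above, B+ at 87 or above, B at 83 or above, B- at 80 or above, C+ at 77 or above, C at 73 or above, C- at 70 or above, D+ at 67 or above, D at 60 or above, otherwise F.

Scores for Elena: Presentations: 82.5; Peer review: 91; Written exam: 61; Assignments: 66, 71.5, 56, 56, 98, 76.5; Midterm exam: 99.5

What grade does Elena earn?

Assignments: drop 56 → average of remaining 5 = 368/5 = 73.6
Weighted total:
  Presentations 82.5 × 0.3 = 24.75
  Peer review 91 × 0.09 = 8.19
  Written exam 61 × 0.15 = 9.15
  Assignments 73.6 × 0.31 = 22.816
  Midterm exam 99.5 × 0.15 = 14.925
Sum = 79.831
79.831 is ≥ 77 and < 80 → C+

C+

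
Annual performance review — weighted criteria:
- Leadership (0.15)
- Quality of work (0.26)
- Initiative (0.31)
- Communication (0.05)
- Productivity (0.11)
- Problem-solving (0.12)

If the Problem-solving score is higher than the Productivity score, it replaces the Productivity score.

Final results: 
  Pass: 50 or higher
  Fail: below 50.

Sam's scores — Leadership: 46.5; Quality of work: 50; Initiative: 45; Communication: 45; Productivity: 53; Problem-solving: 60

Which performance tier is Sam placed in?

Fail

Problem-solving (60) > Productivity (53), so Productivity counts as 60.
Weighted total:
  Leadership 46.5 × 0.15 = 6.975
  Quality of work 50 × 0.26 = 13
  Initiative 45 × 0.31 = 13.95
  Communication 45 × 0.05 = 2.25
  Productivity 60 × 0.11 = 6.6
  Problem-solving 60 × 0.12 = 7.2
Sum = 49.975
49.975 < 50 → Fail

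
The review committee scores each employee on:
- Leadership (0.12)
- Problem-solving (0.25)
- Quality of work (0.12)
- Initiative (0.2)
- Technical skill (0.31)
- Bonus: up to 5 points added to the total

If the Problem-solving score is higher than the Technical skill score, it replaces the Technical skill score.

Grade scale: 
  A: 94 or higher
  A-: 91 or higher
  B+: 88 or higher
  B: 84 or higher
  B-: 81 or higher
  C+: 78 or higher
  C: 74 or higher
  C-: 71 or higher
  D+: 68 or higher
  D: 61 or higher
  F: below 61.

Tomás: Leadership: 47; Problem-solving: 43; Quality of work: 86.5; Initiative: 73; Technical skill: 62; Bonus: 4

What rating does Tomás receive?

D

Problem-solving (43) ≤ Technical skill (62), so Technical skill stays at 62.
Weighted total:
  Leadership 47 × 0.12 = 5.64
  Problem-solving 43 × 0.25 = 10.75
  Quality of work 86.5 × 0.12 = 10.38
  Initiative 73 × 0.2 = 14.6
  Technical skill 62 × 0.31 = 19.22
Sum = 60.59
Bonus: 60.59 + 4 = 64.59
64.59 is ≥ 61 and < 68 → D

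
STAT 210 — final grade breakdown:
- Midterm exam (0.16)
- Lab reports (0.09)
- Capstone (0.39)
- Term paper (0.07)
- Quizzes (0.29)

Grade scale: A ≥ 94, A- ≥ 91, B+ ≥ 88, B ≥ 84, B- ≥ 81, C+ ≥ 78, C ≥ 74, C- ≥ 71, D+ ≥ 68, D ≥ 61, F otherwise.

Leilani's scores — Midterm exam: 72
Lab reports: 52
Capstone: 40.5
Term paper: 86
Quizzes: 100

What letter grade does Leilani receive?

D

Weighted total:
  Midterm exam 72 × 0.16 = 11.52
  Lab reports 52 × 0.09 = 4.68
  Capstone 40.5 × 0.39 = 15.795
  Term paper 86 × 0.07 = 6.02
  Quizzes 100 × 0.29 = 29
Sum = 67.015
67.015 is ≥ 61 and < 68 → D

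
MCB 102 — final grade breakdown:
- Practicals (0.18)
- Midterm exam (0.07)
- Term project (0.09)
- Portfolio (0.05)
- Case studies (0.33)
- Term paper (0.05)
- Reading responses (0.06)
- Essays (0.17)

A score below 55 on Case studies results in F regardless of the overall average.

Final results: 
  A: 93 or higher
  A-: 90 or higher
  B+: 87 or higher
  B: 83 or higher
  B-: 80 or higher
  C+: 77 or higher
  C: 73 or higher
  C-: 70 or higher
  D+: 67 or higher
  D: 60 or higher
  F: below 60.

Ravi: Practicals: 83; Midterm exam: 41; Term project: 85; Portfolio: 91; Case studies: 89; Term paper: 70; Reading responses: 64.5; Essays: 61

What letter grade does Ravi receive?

Case studies score 89 ≥ 55: minimum met.
Weighted total:
  Practicals 83 × 0.18 = 14.94
  Midterm exam 41 × 0.07 = 2.87
  Term project 85 × 0.09 = 7.65
  Portfolio 91 × 0.05 = 4.55
  Case studies 89 × 0.33 = 29.37
  Term paper 70 × 0.05 = 3.5
  Reading responses 64.5 × 0.06 = 3.87
  Essays 61 × 0.17 = 10.37
Sum = 77.12
77.12 is ≥ 77 and < 80 → C+

C+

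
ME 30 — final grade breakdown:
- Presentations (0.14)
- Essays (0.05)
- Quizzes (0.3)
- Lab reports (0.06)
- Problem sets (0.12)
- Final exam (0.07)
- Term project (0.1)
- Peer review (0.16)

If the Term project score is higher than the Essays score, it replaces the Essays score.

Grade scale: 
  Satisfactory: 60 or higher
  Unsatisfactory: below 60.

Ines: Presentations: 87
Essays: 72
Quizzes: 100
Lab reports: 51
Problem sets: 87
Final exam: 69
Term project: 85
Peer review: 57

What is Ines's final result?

Satisfactory

Term project (85) > Essays (72), so Essays counts as 85.
Weighted total:
  Presentations 87 × 0.14 = 12.18
  Essays 85 × 0.05 = 4.25
  Quizzes 100 × 0.3 = 30
  Lab reports 51 × 0.06 = 3.06
  Problem sets 87 × 0.12 = 10.44
  Final exam 69 × 0.07 = 4.83
  Term project 85 × 0.1 = 8.5
  Peer review 57 × 0.16 = 9.12
Sum = 82.38
82.38 ≥ 60 → Satisfactory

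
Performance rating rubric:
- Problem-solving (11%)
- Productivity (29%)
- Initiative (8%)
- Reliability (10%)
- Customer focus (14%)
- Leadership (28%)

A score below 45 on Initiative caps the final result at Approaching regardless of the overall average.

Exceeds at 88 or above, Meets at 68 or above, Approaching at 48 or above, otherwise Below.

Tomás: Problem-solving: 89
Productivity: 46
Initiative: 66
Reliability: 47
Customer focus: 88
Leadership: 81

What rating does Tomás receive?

Meets

Initiative score 66 ≥ 45: minimum met.
Weighted total:
  Problem-solving 89 × 0.11 = 9.79
  Productivity 46 × 0.29 = 13.34
  Initiative 66 × 0.08 = 5.28
  Reliability 47 × 0.1 = 4.7
  Customer focus 88 × 0.14 = 12.32
  Leadership 81 × 0.28 = 22.68
Sum = 68.11
68.11 is ≥ 68 and < 88 → Meets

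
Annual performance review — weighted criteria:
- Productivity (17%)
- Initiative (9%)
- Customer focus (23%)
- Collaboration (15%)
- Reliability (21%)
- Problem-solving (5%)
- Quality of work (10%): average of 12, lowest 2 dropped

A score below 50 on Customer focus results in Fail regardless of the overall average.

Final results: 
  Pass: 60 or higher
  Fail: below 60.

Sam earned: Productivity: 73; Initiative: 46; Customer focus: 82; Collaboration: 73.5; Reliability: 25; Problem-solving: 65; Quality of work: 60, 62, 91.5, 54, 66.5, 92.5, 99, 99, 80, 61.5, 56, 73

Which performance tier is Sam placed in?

Pass

Quality of work: drop 54, 56 → average of remaining 10 = 785/10 = 78.5
Customer focus score 82 ≥ 50: minimum met.
Weighted total:
  Productivity 73 × 0.17 = 12.41
  Initiative 46 × 0.09 = 4.14
  Customer focus 82 × 0.23 = 18.86
  Collaboration 73.5 × 0.15 = 11.025
  Reliability 25 × 0.21 = 5.25
  Problem-solving 65 × 0.05 = 3.25
  Quality of work 78.5 × 0.1 = 7.85
Sum = 62.785
62.785 ≥ 60 → Pass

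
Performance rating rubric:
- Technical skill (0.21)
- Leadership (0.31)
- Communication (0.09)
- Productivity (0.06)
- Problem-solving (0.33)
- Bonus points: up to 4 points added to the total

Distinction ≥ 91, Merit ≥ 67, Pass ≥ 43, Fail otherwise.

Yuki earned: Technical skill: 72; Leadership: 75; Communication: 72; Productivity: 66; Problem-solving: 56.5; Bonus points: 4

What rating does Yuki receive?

Weighted total:
  Technical skill 72 × 0.21 = 15.12
  Leadership 75 × 0.31 = 23.25
  Communication 72 × 0.09 = 6.48
  Productivity 66 × 0.06 = 3.96
  Problem-solving 56.5 × 0.33 = 18.645
Sum = 67.455
Bonus points: 67.455 + 4 = 71.455
71.455 is ≥ 67 and < 91 → Merit

Merit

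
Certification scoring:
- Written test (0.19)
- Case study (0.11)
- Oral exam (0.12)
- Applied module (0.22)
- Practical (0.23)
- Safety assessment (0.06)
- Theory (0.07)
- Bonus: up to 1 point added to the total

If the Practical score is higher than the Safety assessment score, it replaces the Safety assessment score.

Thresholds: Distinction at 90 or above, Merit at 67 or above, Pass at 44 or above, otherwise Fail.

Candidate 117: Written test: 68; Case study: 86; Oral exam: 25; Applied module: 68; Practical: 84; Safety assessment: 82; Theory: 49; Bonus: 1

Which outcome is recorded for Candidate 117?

Practical (84) > Safety assessment (82), so Safety assessment counts as 84.
Weighted total:
  Written test 68 × 0.19 = 12.92
  Case study 86 × 0.11 = 9.46
  Oral exam 25 × 0.12 = 3
  Applied module 68 × 0.22 = 14.96
  Practical 84 × 0.23 = 19.32
  Safety assessment 84 × 0.06 = 5.04
  Theory 49 × 0.07 = 3.43
Sum = 68.13
Bonus: 68.13 + 1 = 69.13
69.13 is ≥ 67 and < 90 → Merit

Merit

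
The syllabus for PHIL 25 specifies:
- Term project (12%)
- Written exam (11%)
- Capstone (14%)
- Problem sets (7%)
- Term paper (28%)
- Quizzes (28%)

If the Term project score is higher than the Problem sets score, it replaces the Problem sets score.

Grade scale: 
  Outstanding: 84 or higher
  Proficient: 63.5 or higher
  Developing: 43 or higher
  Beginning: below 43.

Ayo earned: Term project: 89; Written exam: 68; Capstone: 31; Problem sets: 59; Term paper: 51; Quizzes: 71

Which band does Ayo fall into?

Term project (89) > Problem sets (59), so Problem sets counts as 89.
Weighted total:
  Term project 89 × 0.12 = 10.68
  Written exam 68 × 0.11 = 7.48
  Capstone 31 × 0.14 = 4.34
  Problem sets 89 × 0.07 = 6.23
  Term paper 51 × 0.28 = 14.28
  Quizzes 71 × 0.28 = 19.88
Sum = 62.89
62.89 is ≥ 43 and < 63.5 → Developing

Developing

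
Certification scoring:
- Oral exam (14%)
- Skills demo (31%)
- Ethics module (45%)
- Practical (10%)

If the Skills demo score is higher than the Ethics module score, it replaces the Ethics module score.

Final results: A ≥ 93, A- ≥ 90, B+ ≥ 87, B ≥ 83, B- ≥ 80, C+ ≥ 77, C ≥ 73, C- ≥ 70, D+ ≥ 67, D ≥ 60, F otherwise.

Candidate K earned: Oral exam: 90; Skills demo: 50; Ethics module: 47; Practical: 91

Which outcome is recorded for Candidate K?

Skills demo (50) > Ethics module (47), so Ethics module counts as 50.
Weighted total:
  Oral exam 90 × 0.14 = 12.6
  Skills demo 50 × 0.31 = 15.5
  Ethics module 50 × 0.45 = 22.5
  Practical 91 × 0.1 = 9.1
Sum = 59.7
59.7 < 60 → F

F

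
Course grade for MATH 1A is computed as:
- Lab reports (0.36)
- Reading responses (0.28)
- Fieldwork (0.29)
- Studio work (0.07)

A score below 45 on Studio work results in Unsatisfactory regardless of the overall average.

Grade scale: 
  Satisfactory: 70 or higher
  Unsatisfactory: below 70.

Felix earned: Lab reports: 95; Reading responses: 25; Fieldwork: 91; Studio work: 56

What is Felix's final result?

Satisfactory

Studio work score 56 ≥ 45: minimum met.
Weighted total:
  Lab reports 95 × 0.36 = 34.2
  Reading responses 25 × 0.28 = 7
  Fieldwork 91 × 0.29 = 26.39
  Studio work 56 × 0.07 = 3.92
Sum = 71.51
71.51 ≥ 70 → Satisfactory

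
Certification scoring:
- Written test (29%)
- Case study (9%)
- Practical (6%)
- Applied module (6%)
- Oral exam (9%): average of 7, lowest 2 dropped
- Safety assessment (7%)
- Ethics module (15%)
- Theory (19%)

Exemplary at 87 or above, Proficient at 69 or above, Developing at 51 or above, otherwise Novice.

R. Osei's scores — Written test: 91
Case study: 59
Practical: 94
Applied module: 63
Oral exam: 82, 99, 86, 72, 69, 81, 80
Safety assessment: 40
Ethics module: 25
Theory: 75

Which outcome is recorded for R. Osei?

Oral exam: drop 69, 72 → average of remaining 5 = 428/5 = 85.6
Weighted total:
  Written test 91 × 0.29 = 26.39
  Case study 59 × 0.09 = 5.31
  Practical 94 × 0.06 = 5.64
  Applied module 63 × 0.06 = 3.78
  Oral exam 85.6 × 0.09 = 7.704
  Safety assessment 40 × 0.07 = 2.8
  Ethics module 25 × 0.15 = 3.75
  Theory 75 × 0.19 = 14.25
Sum = 69.624
69.624 is ≥ 69 and < 87 → Proficient

Proficient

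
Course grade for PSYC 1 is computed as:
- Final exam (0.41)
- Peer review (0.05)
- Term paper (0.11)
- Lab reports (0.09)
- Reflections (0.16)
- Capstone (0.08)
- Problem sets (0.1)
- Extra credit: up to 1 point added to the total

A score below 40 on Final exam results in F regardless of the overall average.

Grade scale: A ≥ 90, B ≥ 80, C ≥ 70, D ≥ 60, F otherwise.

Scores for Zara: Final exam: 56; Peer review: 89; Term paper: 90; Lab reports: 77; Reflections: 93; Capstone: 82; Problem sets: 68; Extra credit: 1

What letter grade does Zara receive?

C

Final exam score 56 ≥ 40: minimum met.
Weighted total:
  Final exam 56 × 0.41 = 22.96
  Peer review 89 × 0.05 = 4.45
  Term paper 90 × 0.11 = 9.9
  Lab reports 77 × 0.09 = 6.93
  Reflections 93 × 0.16 = 14.88
  Capstone 82 × 0.08 = 6.56
  Problem sets 68 × 0.1 = 6.8
Sum = 72.48
Extra credit: 72.48 + 1 = 73.48
73.48 is ≥ 70 and < 80 → C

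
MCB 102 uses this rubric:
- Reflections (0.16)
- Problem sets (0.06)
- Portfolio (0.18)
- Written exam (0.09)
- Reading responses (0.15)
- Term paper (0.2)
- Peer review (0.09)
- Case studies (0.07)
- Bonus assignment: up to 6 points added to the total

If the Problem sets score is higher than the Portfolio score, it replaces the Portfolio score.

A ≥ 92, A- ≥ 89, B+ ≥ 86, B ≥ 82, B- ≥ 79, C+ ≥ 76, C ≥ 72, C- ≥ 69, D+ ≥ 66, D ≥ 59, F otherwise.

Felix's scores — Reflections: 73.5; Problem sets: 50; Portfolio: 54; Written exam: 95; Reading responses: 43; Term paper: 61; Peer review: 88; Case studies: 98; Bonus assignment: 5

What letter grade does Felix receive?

C-

Problem sets (50) ≤ Portfolio (54), so Portfolio stays at 54.
Weighted total:
  Reflections 73.5 × 0.16 = 11.76
  Problem sets 50 × 0.06 = 3
  Portfolio 54 × 0.18 = 9.72
  Written exam 95 × 0.09 = 8.55
  Reading responses 43 × 0.15 = 6.45
  Term paper 61 × 0.2 = 12.2
  Peer review 88 × 0.09 = 7.92
  Case studies 98 × 0.07 = 6.86
Sum = 66.46
Bonus assignment: 66.46 + 5 = 71.46
71.46 is ≥ 69 and < 72 → C-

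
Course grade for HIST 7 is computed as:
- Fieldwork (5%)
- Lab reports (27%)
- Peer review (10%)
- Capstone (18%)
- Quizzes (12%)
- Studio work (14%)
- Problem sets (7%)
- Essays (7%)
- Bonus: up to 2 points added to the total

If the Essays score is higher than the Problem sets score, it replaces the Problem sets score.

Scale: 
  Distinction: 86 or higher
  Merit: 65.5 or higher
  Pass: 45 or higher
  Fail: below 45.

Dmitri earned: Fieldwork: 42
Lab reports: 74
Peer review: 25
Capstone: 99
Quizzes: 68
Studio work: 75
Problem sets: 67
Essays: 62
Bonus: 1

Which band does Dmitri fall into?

Merit

Essays (62) ≤ Problem sets (67), so Problem sets stays at 67.
Weighted total:
  Fieldwork 42 × 0.05 = 2.1
  Lab reports 74 × 0.27 = 19.98
  Peer review 25 × 0.1 = 2.5
  Capstone 99 × 0.18 = 17.82
  Quizzes 68 × 0.12 = 8.16
  Studio work 75 × 0.14 = 10.5
  Problem sets 67 × 0.07 = 4.69
  Essays 62 × 0.07 = 4.34
Sum = 70.09
Bonus: 70.09 + 1 = 71.09
71.09 is ≥ 65.5 and < 86 → Merit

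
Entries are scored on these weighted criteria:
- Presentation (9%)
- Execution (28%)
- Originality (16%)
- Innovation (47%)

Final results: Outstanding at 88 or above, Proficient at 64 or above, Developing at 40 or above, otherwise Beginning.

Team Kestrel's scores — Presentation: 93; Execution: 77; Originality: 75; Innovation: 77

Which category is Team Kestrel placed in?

Weighted total:
  Presentation 93 × 0.09 = 8.37
  Execution 77 × 0.28 = 21.56
  Originality 75 × 0.16 = 12
  Innovation 77 × 0.47 = 36.19
Sum = 78.12
78.12 is ≥ 64 and < 88 → Proficient

Proficient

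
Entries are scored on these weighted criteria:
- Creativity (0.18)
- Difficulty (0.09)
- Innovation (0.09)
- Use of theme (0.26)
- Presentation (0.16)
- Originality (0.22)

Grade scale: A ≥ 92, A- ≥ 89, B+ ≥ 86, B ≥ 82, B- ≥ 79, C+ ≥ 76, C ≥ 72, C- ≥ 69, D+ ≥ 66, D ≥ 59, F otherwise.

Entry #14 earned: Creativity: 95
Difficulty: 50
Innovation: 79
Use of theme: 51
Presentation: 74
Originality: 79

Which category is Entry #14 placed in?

Weighted total:
  Creativity 95 × 0.18 = 17.1
  Difficulty 50 × 0.09 = 4.5
  Innovation 79 × 0.09 = 7.11
  Use of theme 51 × 0.26 = 13.26
  Presentation 74 × 0.16 = 11.84
  Originality 79 × 0.22 = 17.38
Sum = 71.19
71.19 is ≥ 69 and < 72 → C-

C-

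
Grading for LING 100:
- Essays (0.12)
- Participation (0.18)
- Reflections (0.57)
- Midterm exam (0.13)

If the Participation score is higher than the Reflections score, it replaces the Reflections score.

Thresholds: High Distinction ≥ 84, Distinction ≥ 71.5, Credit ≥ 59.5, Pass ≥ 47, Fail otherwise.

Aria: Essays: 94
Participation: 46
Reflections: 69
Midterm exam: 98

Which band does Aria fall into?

Participation (46) ≤ Reflections (69), so Reflections stays at 69.
Weighted total:
  Essays 94 × 0.12 = 11.28
  Participation 46 × 0.18 = 8.28
  Reflections 69 × 0.57 = 39.33
  Midterm exam 98 × 0.13 = 12.74
Sum = 71.63
71.63 is ≥ 71.5 and < 84 → Distinction

Distinction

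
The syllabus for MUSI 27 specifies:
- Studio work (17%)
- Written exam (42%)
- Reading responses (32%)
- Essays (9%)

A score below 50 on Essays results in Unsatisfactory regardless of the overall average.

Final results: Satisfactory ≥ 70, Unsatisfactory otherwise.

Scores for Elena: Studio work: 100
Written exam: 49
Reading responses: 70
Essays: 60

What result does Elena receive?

Essays score 60 ≥ 50: minimum met.
Weighted total:
  Studio work 100 × 0.17 = 17
  Written exam 49 × 0.42 = 20.58
  Reading responses 70 × 0.32 = 22.4
  Essays 60 × 0.09 = 5.4
Sum = 65.38
65.38 < 70 → Unsatisfactory

Unsatisfactory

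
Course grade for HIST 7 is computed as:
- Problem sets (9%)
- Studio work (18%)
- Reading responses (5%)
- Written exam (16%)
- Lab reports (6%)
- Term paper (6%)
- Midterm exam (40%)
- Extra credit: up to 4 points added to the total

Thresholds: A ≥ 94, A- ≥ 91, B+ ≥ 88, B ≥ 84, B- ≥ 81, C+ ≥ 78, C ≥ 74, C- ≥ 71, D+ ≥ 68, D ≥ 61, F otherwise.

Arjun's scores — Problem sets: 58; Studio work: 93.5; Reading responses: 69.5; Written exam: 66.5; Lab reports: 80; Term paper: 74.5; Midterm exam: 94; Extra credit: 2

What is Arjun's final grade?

B

Weighted total:
  Problem sets 58 × 0.09 = 5.22
  Studio work 93.5 × 0.18 = 16.83
  Reading responses 69.5 × 0.05 = 3.475
  Written exam 66.5 × 0.16 = 10.64
  Lab reports 80 × 0.06 = 4.8
  Term paper 74.5 × 0.06 = 4.47
  Midterm exam 94 × 0.4 = 37.6
Sum = 83.035
Extra credit: 83.035 + 2 = 85.035
85.035 is ≥ 84 and < 88 → B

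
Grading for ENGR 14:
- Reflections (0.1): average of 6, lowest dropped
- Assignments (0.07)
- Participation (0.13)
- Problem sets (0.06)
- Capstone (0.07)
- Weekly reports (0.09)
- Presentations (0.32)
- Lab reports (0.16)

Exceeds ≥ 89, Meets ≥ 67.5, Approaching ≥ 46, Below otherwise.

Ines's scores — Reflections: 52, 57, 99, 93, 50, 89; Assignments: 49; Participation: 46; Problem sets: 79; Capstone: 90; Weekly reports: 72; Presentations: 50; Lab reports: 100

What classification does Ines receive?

Approaching

Reflections: drop 50 → average of remaining 5 = 390/5 = 78
Weighted total:
  Reflections 78 × 0.1 = 7.8
  Assignments 49 × 0.07 = 3.43
  Participation 46 × 0.13 = 5.98
  Problem sets 79 × 0.06 = 4.74
  Capstone 90 × 0.07 = 6.3
  Weekly reports 72 × 0.09 = 6.48
  Presentations 50 × 0.32 = 16
  Lab reports 100 × 0.16 = 16
Sum = 66.73
66.73 is ≥ 46 and < 67.5 → Approaching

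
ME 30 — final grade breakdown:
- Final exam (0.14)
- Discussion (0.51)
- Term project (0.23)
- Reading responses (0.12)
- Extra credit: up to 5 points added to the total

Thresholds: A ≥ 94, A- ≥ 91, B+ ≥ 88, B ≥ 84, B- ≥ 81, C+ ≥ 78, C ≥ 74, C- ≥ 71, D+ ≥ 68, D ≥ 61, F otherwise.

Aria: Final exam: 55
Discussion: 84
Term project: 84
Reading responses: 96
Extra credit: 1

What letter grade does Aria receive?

Weighted total:
  Final exam 55 × 0.14 = 7.7
  Discussion 84 × 0.51 = 42.84
  Term project 84 × 0.23 = 19.32
  Reading responses 96 × 0.12 = 11.52
Sum = 81.38
Extra credit: 81.38 + 1 = 82.38
82.38 is ≥ 81 and < 84 → B-

B-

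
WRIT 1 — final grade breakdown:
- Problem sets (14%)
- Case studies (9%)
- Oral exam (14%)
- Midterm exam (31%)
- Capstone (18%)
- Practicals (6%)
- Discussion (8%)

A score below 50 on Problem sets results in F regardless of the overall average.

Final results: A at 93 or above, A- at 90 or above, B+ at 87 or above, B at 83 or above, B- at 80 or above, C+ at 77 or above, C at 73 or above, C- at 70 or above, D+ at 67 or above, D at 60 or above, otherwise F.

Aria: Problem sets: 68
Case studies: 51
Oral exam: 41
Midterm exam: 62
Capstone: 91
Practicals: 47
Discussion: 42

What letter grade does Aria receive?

D

Problem sets score 68 ≥ 50: minimum met.
Weighted total:
  Problem sets 68 × 0.14 = 9.52
  Case studies 51 × 0.09 = 4.59
  Oral exam 41 × 0.14 = 5.74
  Midterm exam 62 × 0.31 = 19.22
  Capstone 91 × 0.18 = 16.38
  Practicals 47 × 0.06 = 2.82
  Discussion 42 × 0.08 = 3.36
Sum = 61.63
61.63 is ≥ 60 and < 67 → D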